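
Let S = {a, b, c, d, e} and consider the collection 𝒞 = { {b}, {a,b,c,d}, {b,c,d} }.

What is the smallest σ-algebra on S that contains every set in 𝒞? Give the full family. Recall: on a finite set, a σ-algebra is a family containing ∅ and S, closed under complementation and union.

σ(𝒞) = { {}, {a}, {b}, {e}, {a,b}, {a,e}, {b,e}, {c,d}, {a,b,e}, {a,c,d}, {b,c,d}, {c,d,e}, {a,b,c,d}, {a,c,d,e}, {b,c,d,e}, S }

Check:
Take S₀ = 𝒞 ∪ {∅, S} = { {}, {b}, {b,c,d}, {a,b,c,d}, S }.
Pass 1: +3 →
  {e}  = complement {a,b,c,d}
  {a,e}  = complement {b,c,d}
  {a,c,d,e}  = complement {b}
  — 8 sets.
Pass 2: +3 →
  {b,e}  = {b} ∪ {e}
  {a,b,e}  = {b} ∪ {a,e}
  {b,c,d,e}  = {b,c,d} ∪ {e}
  — 11 sets.
Pass 3 adds 3:
  {a}  = complement {b,c,d,e}
  {c,d}  = complement {a,b,e}
  {a,c,d}  = complement {b,e}
  — 14 sets.
Pass 4: 2 new —
  {a,b}  = {b} ∪ {a}
  {c,d,e}  = {c,d} ∪ {e}
  — 16 sets.
Pass 5: already closed under ᶜ and ∪.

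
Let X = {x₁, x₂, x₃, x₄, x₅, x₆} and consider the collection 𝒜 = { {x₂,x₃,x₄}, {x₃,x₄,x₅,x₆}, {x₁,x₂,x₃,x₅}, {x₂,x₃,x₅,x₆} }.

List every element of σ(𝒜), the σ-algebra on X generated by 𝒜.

Answer: σ(𝒜) = { {}, {x₁}, {x₂}, {x₃}, {x₄}, {x₅}, {x₆}, {x₁,x₂}, {x₁,x₃}, {x₁,x₄}, {x₁,x₅}, {x₁,x₆}, {x₂,x₃}, {x₂,x₄}, {x₂,x₅}, {x₂,x₆}, {x₃,x₄}, {x₃,x₅}, {x₃,x₆}, {x₄,x₅}, {x₄,x₆}, {x₅,x₆}, {x₁,x₂,x₃}, {x₁,x₂,x₄}, {x₁,x₂,x₅}, {x₁,x₂,x₆}, {x₁,x₃,x₄}, {x₁,x₃,x₅}, {x₁,x₃,x₆}, {x₁,x₄,x₅}, {x₁,x₄,x₆}, {x₁,x₅,x₆}, {x₂,x₃,x₄}, {x₂,x₃,x₅}, {x₂,x₃,x₆}, {x₂,x₄,x₅}, {x₂,x₄,x₆}, {x₂,x₅,x₆}, {x₃,x₄,x₅}, {x₃,x₄,x₆}, {x₃,x₅,x₆}, {x₄,x₅,x₆}, {x₁,x₂,x₃,x₄}, {x₁,x₂,x₃,x₅}, {x₁,x₂,x₃,x₆}, {x₁,x₂,x₄,x₅}, {x₁,x₂,x₄,x₆}, {x₁,x₂,x₅,x₆}, {x₁,x₃,x₄,x₅}, {x₁,x₃,x₄,x₆}, {x₁,x₃,x₅,x₆}, {x₁,x₄,x₅,x₆}, {x₂,x₃,x₄,x₅}, {x₂,x₃,x₄,x₆}, {x₂,x₃,x₅,x₆}, {x₂,x₄,x₅,x₆}, {x₃,x₄,x₅,x₆}, {x₁,x₂,x₃,x₄,x₅}, {x₁,x₂,x₃,x₄,x₆}, {x₁,x₂,x₃,x₅,x₆}, {x₁,x₂,x₄,x₅,x₆}, {x₁,x₃,x₄,x₅,x₆}, {x₂,x₃,x₄,x₅,x₆}, X }

Working:
Seed the family with 𝒜 together with ∅ and X: { {}, {x₂,x₃,x₄}, {x₁,x₂,x₃,x₅}, {x₂,x₃,x₅,x₆}, {x₃,x₄,x₅,x₆}, X }.
Round 1 adds 7:
  {x₁,x₂}  = {x₃,x₄,x₅,x₆}ᶜ
  {x₁,x₄}  = {x₂,x₃,x₅,x₆}ᶜ
  {x₄,x₆}  = {x₁,x₂,x₃,x₅}ᶜ
  {x₁,x₅,x₆}  = {x₂,x₃,x₄}ᶜ
  {x₁,x₂,x₃,x₄,x₅}  = {x₂,x₃,x₄} ∪ {x₁,x₂,x₃,x₅}
  {x₁,x₂,x₃,x₅,x₆}  = {x₁,x₂,x₃,x₅} ∪ {x₂,x₃,x₅,x₆}
  {x₂,x₃,x₄,x₅,x₆}  = {x₂,x₃,x₄} ∪ {x₃,x₄,x₅,x₆}
Round 2 adds 11:
  {x₁}  = {x₂,x₃,x₄,x₅,x₆}ᶜ
  {x₄}  = {x₁,x₂,x₃,x₅,x₆}ᶜ
  {x₆}  = {x₁,x₂,x₃,x₄,x₅}ᶜ
  {x₁,x₂,x₄}  = {x₁,x₂} ∪ {x₁,x₄}
  {x₁,x₄,x₆}  = {x₁,x₄} ∪ {x₄,x₆}
  {x₁,x₂,x₃,x₄}  = {x₂,x₃,x₄} ∪ {x₁,x₂}
  {x₁,x₂,x₄,x₆}  = {x₁,x₂} ∪ {x₄,x₆}
  {x₁,x₂,x₅,x₆}  = {x₁,x₂} ∪ {x₁,x₅,x₆}
  {x₁,x₄,x₅,x₆}  = {x₁,x₄} ∪ {x₁,x₅,x₆}
  {x₂,x₃,x₄,x₆}  = {x₂,x₃,x₄} ∪ {x₄,x₆}
  {x₁,x₃,x₄,x₅,x₆}  = {x₃,x₄,x₅,x₆} ∪ {x₁,x₄}
Round 3 (12 new):
  {x₂}  = {x₁,x₃,x₄,x₅,x₆}ᶜ
  {x₁,x₅}  = {x₂,x₃,x₄,x₆}ᶜ
  {x₁,x₆}  = {x₆} ∪ {x₁}
  {x₂,x₃}  = {x₁,x₄,x₅,x₆}ᶜ
  {x₃,x₄}  = {x₁,x₂,x₅,x₆}ᶜ
  {x₃,x₅}  = {x₁,x₂,x₄,x₆}ᶜ
  {x₅,x₆}  = {x₁,x₂,x₃,x₄}ᶜ
  {x₁,x₂,x₆}  = {x₁,x₂} ∪ {x₆}
  {x₂,x₃,x₅}  = {x₁,x₄,x₆}ᶜ
  {x₃,x₅,x₆}  = {x₁,x₂,x₄}ᶜ
  {x₁,x₂,x₃,x₄,x₆}  = {x₁,x₄,x₆} ∪ {x₂,x₃,x₄}
  {x₁,x₂,x₄,x₅,x₆}  = {x₁,x₄,x₅,x₆} ∪ {x₁,x₂,x₅,x₆}
Round 4: +21 →
  {x₃}  = {x₁,x₂,x₄,x₅,x₆}ᶜ
  {x₅}  = {x₁,x₂,x₃,x₄,x₆}ᶜ
  {x₂,x₄}  = {x₂} ∪ {x₄}
  {x₂,x₆}  = {x₂} ∪ {x₆}
  {x₁,x₂,x₃}  = {x₁,x₂} ∪ {x₂,x₃}
  {x₁,x₂,x₅}  = {x₁,x₂} ∪ {x₁,x₅}
  {x₁,x₃,x₄}  = {x₃,x₄} ∪ {x₁}
  {x₁,x₃,x₅}  = {x₁} ∪ {x₃,x₅}
  {x₁,x₄,x₅}  = {x₁,x₄} ∪ {x₁,x₅}
  {x₂,x₃,x₆}  = {x₆} ∪ {x₂,x₃}
  {x₂,x₄,x₆}  = {x₂} ∪ {x₄,x₆}
  {x₂,x₅,x₆}  = {x₅,x₆} ∪ {x₂}
  {x₃,x₄,x₅}  = {x₁,x₂,x₆}ᶜ
  {x₃,x₄,x₆}  = {x₃,x₄} ∪ {x₆}
  {x₄,x₅,x₆}  = {x₅,x₆} ∪ {x₄}
  {x₁,x₂,x₃,x₆}  = {x₁,x₆} ∪ {x₂,x₃}
  {x₁,x₂,x₄,x₅}  = {x₁,x₂,x₄} ∪ {x₁,x₅}
  {x₁,x₃,x₄,x₅}  = {x₃,x₄} ∪ {x₁,x₅}
  {x₁,x₃,x₄,x₆}  = {x₃,x₄} ∪ {x₁,x₆}
  {x₁,x₃,x₅,x₆}  = {x₁} ∪ {x₃,x₅,x₆}
  {x₂,x₃,x₄,x₅}  = {x₁,x₆}ᶜ
Round 5. New:
  {x₁,x₃}  = {x₃} ∪ {x₁}
  {x₂,x₅}  = {x₁,x₃,x₄,x₆}ᶜ
  {x₃,x₆}  = {x₁,x₂,x₄,x₅}ᶜ
  {x₄,x₅}  = {x₁,x₂,x₃,x₆}ᶜ
  {x₁,x₃,x₆}  = {x₁,x₆} ∪ {x₃}
  {x₂,x₄,x₅}  = {x₂,x₄} ∪ {x₅}
  {x₂,x₄,x₅,x₆}  = {x₂,x₄,x₆} ∪ {x₅,x₆}
Round 6: stable.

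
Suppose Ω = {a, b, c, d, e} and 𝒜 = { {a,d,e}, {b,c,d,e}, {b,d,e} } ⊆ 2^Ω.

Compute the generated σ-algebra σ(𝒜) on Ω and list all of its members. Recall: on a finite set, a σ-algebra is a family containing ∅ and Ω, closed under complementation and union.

Take S₀ = 𝒜 ∪ {∅, Ω} = { ∅, {a,d,e}, {b,d,e}, {b,c,d,e}, Ω }.
Round 1 adds 4:
  {a}  = complement {b,c,d,e}
  {a,c}  = complement {b,d,e}
  {b,c}  = complement {a,d,e}
  {a,b,d,e}  = {a,d,e} ∪ {b,d,e}
  — 9 sets.
Round 2 (3 new):
  {c}  = complement {a,b,d,e}
  {a,b,c}  = {b,c} ∪ {a,c}
  {a,c,d,e}  = {a,d,e} ∪ {a,c}
  — 12 sets.
Round 3. New:
  {b}  = complement {a,c,d,e}
  {d,e}  = complement {a,b,c}
  — 14 sets.
Round 4 adds 2:
  {a,b}  = {b} ∪ {a}
  {c,d,e}  = {c} ∪ {d,e}
  — 16 sets.
Round 5 adds nothing — fixpoint reached.

σ(𝒜) = { ∅, {a}, {b}, {c}, {a,b}, {a,c}, {b,c}, {d,e}, {a,b,c}, {a,d,e}, {b,d,e}, {c,d,e}, {a,b,d,e}, {a,c,d,e}, {b,c,d,e}, Ω }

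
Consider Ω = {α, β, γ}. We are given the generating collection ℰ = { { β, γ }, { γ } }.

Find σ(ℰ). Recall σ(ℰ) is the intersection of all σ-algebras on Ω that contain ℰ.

Begin from { {  }, { γ }, { β, γ }, Ω } (that is, ℰ plus ∅ and Ω).
Step 1: +2 →
  { α }  = ᶜ of { β, γ }
  { α, β }  = ᶜ of { γ }
  — 6 sets.
Step 2: 1 new —
  { α, γ }  = { γ } ∪ { α }
  — 7 sets.
Step 3: 1 new —
  { β }  = ᶜ of { α, γ }
  — 8 sets.
Step 4: already closed under ᶜ and ∪.

Therefore σ(ℰ) = { {  }, { α }, { β }, { γ }, { α, β }, { α, γ }, { β, γ }, Ω } (|σ(ℰ)| = 8).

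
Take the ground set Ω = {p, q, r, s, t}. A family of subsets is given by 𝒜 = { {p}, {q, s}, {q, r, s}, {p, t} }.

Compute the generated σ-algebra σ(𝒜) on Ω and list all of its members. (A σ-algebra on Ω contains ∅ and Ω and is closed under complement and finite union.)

σ(𝒜) (16 sets): { {}, {p}, {r}, {t}, {p, r}, {p, t}, {q, s}, {r, t}, {p, q, s}, {p, r, t}, {q, r, s}, {q, s, t}, {p, q, r, s}, {p, q, s, t}, {q, r, s, t}, Ω }

Working:
Begin from { {}, {p}, {p, t}, {q, s}, {q, r, s}, Ω } (that is, 𝒜 plus ∅ and Ω).
Iteration 1: 5 new —
  {p, q, s}  = {q, s} ∪ {p}
  {p, r, t}  = complement {q, s}
  {p, q, r, s}  = {q, r, s} ∪ {p}
  {p, q, s, t}  = {p, t} ∪ {q, s}
  {q, r, s, t}  = complement {p}
  — 11 sets.
Iteration 2. New:
  {r}  = complement {p, q, s, t}
  {t}  = complement {p, q, r, s}
  {r, t}  = complement {p, q, s}
  — 14 sets.
Iteration 3: 2 new —
  {p, r}  = {r} ∪ {p}
  {q, s, t}  = {q, s} ∪ {t}
  — 16 sets.
Iteration 4: stable.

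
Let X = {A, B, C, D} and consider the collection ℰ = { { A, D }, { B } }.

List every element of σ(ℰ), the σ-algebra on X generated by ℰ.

Answer: σ(ℰ) = { ∅, { B }, { C }, { A, D }, { B, C }, { A, B, D }, { A, C, D }, X }

Trace:
Begin from { ∅, { B }, { A, D }, X } (that is, ℰ plus ∅ and X).
Pass 1 (3 new):
  { B, C }  = complement { A, D }
  { A, B, D }  = { B } ∪ { A, D }
  { A, C, D }  = complement { B }
  — 7 sets.
Pass 2. New:
  { C }  = complement { A, B, D }
  — 8 sets.
Pass 3: no new sets; the family is a σ-algebra.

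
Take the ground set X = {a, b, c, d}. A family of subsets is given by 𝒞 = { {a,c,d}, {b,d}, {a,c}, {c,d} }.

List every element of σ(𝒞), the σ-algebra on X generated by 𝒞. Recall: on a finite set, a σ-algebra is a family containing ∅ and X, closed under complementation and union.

Take S₀ = 𝒞 ∪ {∅, X} = { {}, {a,c}, {b,d}, {c,d}, {a,c,d}, X }.
Iteration 1. New:
  {b}  = ᶜ of {a,c,d}
  {a,b}  = ᶜ of {c,d}
  {b,c,d}  = {c,d} ∪ {b,d}
  (now 9)
Iteration 2: 3 new —
  {a}  = ᶜ of {b,c,d}
  {a,b,c}  = {a,b} ∪ {a,c}
  {a,b,d}  = {a,b} ∪ {b,d}
  (now 12)
Iteration 3: 2 new —
  {c}  = ᶜ of {a,b,d}
  {d}  = ᶜ of {a,b,c}
  (now 14)
Iteration 4: 2 new —
  {a,d}  = {d} ∪ {a}
  {b,c}  = {c} ∪ {b}
  (now 16)
After Iteration 5 the family is unchanged; done.

|σ(𝒞)| = 16.  σ(𝒞) = { {}, {a}, {b}, {c}, {d}, {a,b}, {a,c}, {a,d}, {b,c}, {b,d}, {c,d}, {a,b,c}, {a,b,d}, {a,c,d}, {b,c,d}, X }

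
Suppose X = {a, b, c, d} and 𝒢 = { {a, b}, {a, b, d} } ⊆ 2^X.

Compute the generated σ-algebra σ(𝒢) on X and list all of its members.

σ(𝒢) (8 sets): { {}, {c}, {d}, {a, b}, {c, d}, {a, b, c}, {a, b, d}, X }

Derivation:
Initial family (4 sets): { {}, {a, b}, {a, b, d}, X }.
Step 1: +2 →
  {c}  = {a, b, d}ᶜ
  {c, d}  = {a, b}ᶜ
Step 2 (1 new):
  {a, b, c}  = {c} ∪ {a, b}
Step 3: +1 →
  {d}  = {a, b, c}ᶜ
Step 4: closed — nothing new.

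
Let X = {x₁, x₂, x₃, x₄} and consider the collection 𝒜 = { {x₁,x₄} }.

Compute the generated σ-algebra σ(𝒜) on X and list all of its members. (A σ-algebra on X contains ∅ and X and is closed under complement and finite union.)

Start: 𝒜 ∪ {∅, X} = { {}, {x₁,x₄}, X }.
Iteration 1. New:
  {x₂,x₃}  = ᶜ of {x₁,x₄}
After Iteration 2 the family is unchanged; done.

Hence σ(𝒜) has 4 members: { {}, {x₁,x₄}, {x₂,x₃}, X }.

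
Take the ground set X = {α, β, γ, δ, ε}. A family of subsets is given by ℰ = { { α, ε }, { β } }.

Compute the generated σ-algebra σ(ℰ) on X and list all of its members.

σ(ℰ) (8 sets): { {}, { β }, { α, ε }, { γ, δ }, { α, β, ε }, { β, γ, δ }, { α, γ, δ, ε }, X }

Working:
Start: ℰ ∪ {∅, X} = { {}, { β }, { α, ε }, X }.
Iteration 1 (3 new):
  { α, β, ε }  = { β } ∪ { α, ε }
  { β, γ, δ }  = X∖{ α, ε }
  { α, γ, δ, ε }  = X∖{ β }
  — 7 sets.
Iteration 2 adds 1:
  { γ, δ }  = X∖{ α, β, ε }
  — 8 sets.
Iteration 3 adds nothing — fixpoint reached.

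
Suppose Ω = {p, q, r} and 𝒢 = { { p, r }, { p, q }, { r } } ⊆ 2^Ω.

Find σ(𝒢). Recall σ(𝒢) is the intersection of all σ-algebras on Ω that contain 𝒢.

Start: 𝒢 ∪ {∅, Ω} = { {}, { r }, { p, q }, { p, r }, Ω }.
Pass 1 (1 new):
  { q }  = Ω∖{ p, r }
  [6 total]
Pass 2. New:
  { q, r }  = { r } ∪ { q }
  [7 total]
Pass 3: 1 new —
  { p }  = Ω∖{ q, r }
  [8 total]
Pass 4: already closed under ᶜ and ∪.

σ(𝒢) = { {}, { p }, { q }, { r }, { p, q }, { p, r }, { q, r }, Ω }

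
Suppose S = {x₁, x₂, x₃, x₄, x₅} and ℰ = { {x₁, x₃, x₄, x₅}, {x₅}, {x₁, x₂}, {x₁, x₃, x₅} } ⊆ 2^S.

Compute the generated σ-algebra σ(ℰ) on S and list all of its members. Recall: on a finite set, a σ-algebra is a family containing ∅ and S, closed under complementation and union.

σ(ℰ) (32 sets): { {}, {x₁}, {x₂}, {x₃}, {x₄}, {x₅}, {x₁, x₂}, {x₁, x₃}, {x₁, x₄}, {x₁, x₅}, {x₂, x₃}, {x₂, x₄}, {x₂, x₅}, {x₃, x₄}, {x₃, x₅}, {x₄, x₅}, {x₁, x₂, x₃}, {x₁, x₂, x₄}, {x₁, x₂, x₅}, {x₁, x₃, x₄}, {x₁, x₃, x₅}, {x₁, x₄, x₅}, {x₂, x₃, x₄}, {x₂, x₃, x₅}, {x₂, x₄, x₅}, {x₃, x₄, x₅}, {x₁, x₂, x₃, x₄}, {x₁, x₂, x₃, x₅}, {x₁, x₂, x₄, x₅}, {x₁, x₃, x₄, x₅}, {x₂, x₃, x₄, x₅}, S }

Check:
Take S₀ = ℰ ∪ {∅, S} = { {}, {x₅}, {x₁, x₂}, {x₁, x₃, x₅}, {x₁, x₃, x₄, x₅}, S }.
Round 1. New:
  {x₂}  = {x₁, x₃, x₄, x₅}ᶜ
  {x₂, x₄}  = {x₁, x₃, x₅}ᶜ
  {x₁, x₂, x₅}  = {x₁, x₂} ∪ {x₅}
  {x₃, x₄, x₅}  = {x₁, x₂}ᶜ
  {x₁, x₂, x₃, x₄}  = {x₅}ᶜ
  {x₁, x₂, x₃, x₅}  = {x₁, x₂} ∪ {x₁, x₃, x₅}
  (now 12)
Round 2: 7 new —
  {x₄}  = {x₁, x₂, x₃, x₅}ᶜ
  {x₂, x₅}  = {x₂} ∪ {x₅}
  {x₃, x₄}  = {x₁, x₂, x₅}ᶜ
  {x₁, x₂, x₄}  = {x₁, x₂} ∪ {x₂, x₄}
  {x₂, x₄, x₅}  = {x₅} ∪ {x₂, x₄}
  {x₁, x₂, x₄, x₅}  = {x₁, x₂, x₅} ∪ {x₂, x₄}
  {x₂, x₃, x₄, x₅}  = {x₃, x₄, x₅} ∪ {x₂}
  (now 19)
Round 3 (7 new):
  {x₁}  = {x₂, x₃, x₄, x₅}ᶜ
  {x₃}  = {x₁, x₂, x₄, x₅}ᶜ
  {x₁, x₃}  = {x₂, x₄, x₅}ᶜ
  {x₃, x₅}  = {x₁, x₂, x₄}ᶜ
  {x₄, x₅}  = {x₅} ∪ {x₄}
  {x₁, x₃, x₄}  = {x₂, x₅}ᶜ
  {x₂, x₃, x₄}  = {x₃, x₄} ∪ {x₂}
  (now 26)
Round 4 adds 6:
  {x₁, x₄}  = {x₄} ∪ {x₁}
  {x₁, x₅}  = {x₂, x₃, x₄}ᶜ
  {x₂, x₃}  = {x₂} ∪ {x₃}
  {x₁, x₂, x₃}  = {x₄, x₅}ᶜ
  {x₁, x₄, x₅}  = {x₄, x₅} ∪ {x₁}
  {x₂, x₃, x₅}  = {x₂, x₅} ∪ {x₃}
  (now 32)
After Round 5 the family is unchanged; done.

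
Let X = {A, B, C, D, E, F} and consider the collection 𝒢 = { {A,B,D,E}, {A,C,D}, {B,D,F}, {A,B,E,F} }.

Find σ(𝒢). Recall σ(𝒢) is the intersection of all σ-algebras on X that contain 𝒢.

Seed the family with 𝒢 together with ∅ and X: { {}, {A,C,D}, {B,D,F}, {A,B,D,E}, {A,B,E,F}, X }.
Round 1 adds 7:
  {C,D}  = X∖{A,B,E,F}
  {C,F}  = X∖{A,B,D,E}
  {A,C,E}  = X∖{B,D,F}
  {B,E,F}  = X∖{A,C,D}
  {A,B,C,D,E}  = {A,C,D} ∪ {A,B,D,E}
  {A,B,C,D,F}  = {B,D,F} ∪ {A,C,D}
  {A,B,D,E,F}  = {B,D,F} ∪ {A,B,D,E}
  |family| = 13
Round 2 adds 12:
  {C}  = X∖{A,B,D,E,F}
  {E}  = X∖{A,B,C,D,F}
  {F}  = X∖{A,B,C,D,E}
  {C,D,F}  = {C,D} ∪ {C,F}
  {A,C,D,E}  = {C,D} ∪ {A,C,E}
  {A,C,D,F}  = {A,C,D} ∪ {C,F}
  {A,C,E,F}  = {A,C,E} ∪ {C,F}
  {B,C,D,F}  = {B,D,F} ∪ {C,D}
  {B,C,E,F}  = {B,E,F} ∪ {C,F}
  {B,D,E,F}  = {B,D,F} ∪ {B,E,F}
  {A,B,C,E,F}  = {A,C,E} ∪ {B,E,F}
  {B,C,D,E,F}  = {C,D} ∪ {B,E,F}
  |family| = 25
Round 3. New:
  {A}  = X∖{B,C,D,E,F}
  {D}  = X∖{A,B,C,E,F}
  {A,C}  = X∖{B,D,E,F}
  {A,D}  = X∖{B,C,E,F}
  {A,E}  = X∖{B,C,D,F}
  {B,D}  = X∖{A,C,E,F}
  {B,E}  = X∖{A,C,D,F}
  {B,F}  = X∖{A,C,D,E}
  {C,E}  = {E} ∪ {C}
  {E,F}  = {F} ∪ {E}
  {A,B,E}  = X∖{C,D,F}
  {C,D,E}  = {C,D} ∪ {E}
  {C,E,F}  = {E} ∪ {C,F}
  {C,D,E,F}  = {C,D,F} ∪ {E}
  {A,C,D,E,F}  = {C,D} ∪ {A,C,E,F}
  |family| = 40
Round 4. New:
  {B}  = X∖{A,C,D,E,F}
  {A,B}  = X∖{C,D,E,F}
  {A,F}  = {A} ∪ {F}
  {D,E}  = {D} ∪ {E}
  {D,F}  = {D} ∪ {F}
  {A,B,D}  = X∖{C,E,F}
  {A,B,F}  = X∖{C,D,E}
  {A,C,F}  = {A,C} ∪ {C,F}
  {A,D,E}  = {D} ∪ {A,E}
  {A,D,F}  = {A,D} ∪ {F}
  {A,E,F}  = {A} ∪ {E,F}
  {B,C,D}  = {C,D} ∪ {B,D}
  {B,C,E}  = {C,E} ∪ {B,E}
  {B,C,F}  = {B,F} ∪ {C}
  {B,D,E}  = {D} ∪ {B,E}
  {D,E,F}  = {D} ∪ {E,F}
  {A,B,C,D}  = X∖{E,F}
  {A,B,C,E}  = {A,C,E} ∪ {A,B,E}
  {A,B,C,F}  = {A,C} ∪ {B,F}
  {A,B,D,F}  = X∖{C,E}
  {A,D,E,F}  = {E,F} ∪ {A,D}
  {B,C,D,E}  = {C,D} ∪ {B,E}
  |family| = 62
Round 5: +2 →
  {B,C}  = X∖{A,D,E,F}
  {A,B,C}  = X∖{D,E,F}
  |family| = 64
Round 6 adds nothing — fixpoint reached.

Therefore σ(𝒢) = { {}, {A}, {B}, {C}, {D}, {E}, {F}, {A,B}, {A,C}, {A,D}, {A,E}, {A,F}, {B,C}, {B,D}, {B,E}, {B,F}, {C,D}, {C,E}, {C,F}, {D,E}, {D,F}, {E,F}, {A,B,C}, {A,B,D}, {A,B,E}, {A,B,F}, {A,C,D}, {A,C,E}, {A,C,F}, {A,D,E}, {A,D,F}, {A,E,F}, {B,C,D}, {B,C,E}, {B,C,F}, {B,D,E}, {B,D,F}, {B,E,F}, {C,D,E}, {C,D,F}, {C,E,F}, {D,E,F}, {A,B,C,D}, {A,B,C,E}, {A,B,C,F}, {A,B,D,E}, {A,B,D,F}, {A,B,E,F}, {A,C,D,E}, {A,C,D,F}, {A,C,E,F}, {A,D,E,F}, {B,C,D,E}, {B,C,D,F}, {B,C,E,F}, {B,D,E,F}, {C,D,E,F}, {A,B,C,D,E}, {A,B,C,D,F}, {A,B,C,E,F}, {A,B,D,E,F}, {A,C,D,E,F}, {B,C,D,E,F}, X } (|σ(𝒢)| = 64).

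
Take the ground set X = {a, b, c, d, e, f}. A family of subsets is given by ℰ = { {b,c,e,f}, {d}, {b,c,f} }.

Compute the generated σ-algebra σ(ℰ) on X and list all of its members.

Initial family (5 sets): { ∅, {d}, {b,c,f}, {b,c,e,f}, X }.
Step 1: 5 new —
  {a,d}  = ᶜ of {b,c,e,f}
  {a,d,e}  = ᶜ of {b,c,f}
  {b,c,d,f}  = {b,c,f} ∪ {d}
  {a,b,c,e,f}  = ᶜ of {d}
  {b,c,d,e,f}  = {d} ∪ {b,c,e,f}
Step 2. New:
  {a}  = ᶜ of {b,c,d,e,f}
  {a,e}  = ᶜ of {b,c,d,f}
  {a,b,c,d,f}  = {b,c,f} ∪ {a,d}
Step 3 (2 new):
  {e}  = ᶜ of {a,b,c,d,f}
  {a,b,c,f}  = {a} ∪ {b,c,f}
Step 4 adds 1:
  {d,e}  = ᶜ of {a,b,c,f}
After Step 5 the family is unchanged; done.

|σ(ℰ)| = 16.  σ(ℰ) = { ∅, {a}, {d}, {e}, {a,d}, {a,e}, {d,e}, {a,d,e}, {b,c,f}, {a,b,c,f}, {b,c,d,f}, {b,c,e,f}, {a,b,c,d,f}, {a,b,c,e,f}, {b,c,d,e,f}, X }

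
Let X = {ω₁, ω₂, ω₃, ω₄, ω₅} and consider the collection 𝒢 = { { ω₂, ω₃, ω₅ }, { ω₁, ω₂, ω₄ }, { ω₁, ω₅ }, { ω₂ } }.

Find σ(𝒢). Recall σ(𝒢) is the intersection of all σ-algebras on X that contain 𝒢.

σ(𝒢) (32 sets): { {  }, { ω₁ }, { ω₂ }, { ω₃ }, { ω₄ }, { ω₅ }, { ω₁, ω₂ }, { ω₁, ω₃ }, { ω₁, ω₄ }, { ω₁, ω₅ }, { ω₂, ω₃ }, { ω₂, ω₄ }, { ω₂, ω₅ }, { ω₃, ω₄ }, { ω₃, ω₅ }, { ω₄, ω₅ }, { ω₁, ω₂, ω₃ }, { ω₁, ω₂, ω₄ }, { ω₁, ω₂, ω₅ }, { ω₁, ω₃, ω₄ }, { ω₁, ω₃, ω₅ }, { ω₁, ω₄, ω₅ }, { ω₂, ω₃, ω₄ }, { ω₂, ω₃, ω₅ }, { ω₂, ω₄, ω₅ }, { ω₃, ω₄, ω₅ }, { ω₁, ω₂, ω₃, ω₄ }, { ω₁, ω₂, ω₃, ω₅ }, { ω₁, ω₂, ω₄, ω₅ }, { ω₁, ω₃, ω₄, ω₅ }, { ω₂, ω₃, ω₄, ω₅ }, X }

Check:
Start: 𝒢 ∪ {∅, X} = { {  }, { ω₂ }, { ω₁, ω₅ }, { ω₁, ω₂, ω₄ }, { ω₂, ω₃, ω₅ }, X }.
Step 1: 7 new —
  { ω₁, ω₄ }  = complement { ω₂, ω₃, ω₅ }
  { ω₃, ω₅ }  = complement { ω₁, ω₂, ω₄ }
  { ω₁, ω₂, ω₅ }  = { ω₁, ω₅ } ∪ { ω₂ }
  { ω₂, ω₃, ω₄ }  = complement { ω₁, ω₅ }
  { ω₁, ω₂, ω₃, ω₅ }  = { ω₂, ω₃, ω₅ } ∪ { ω₁, ω₅ }
  { ω₁, ω₂, ω₄, ω₅ }  = { ω₁, ω₅ } ∪ { ω₁, ω₂, ω₄ }
  { ω₁, ω₃, ω₄, ω₅ }  = complement { ω₂ }
  (now 13)
Step 2: 7 new —
  { ω₃ }  = complement { ω₁, ω₂, ω₄, ω₅ }
  { ω₄ }  = complement { ω₁, ω₂, ω₃, ω₅ }
  { ω₃, ω₄ }  = complement { ω₁, ω₂, ω₅ }
  { ω₁, ω₃, ω₅ }  = { ω₁, ω₅ } ∪ { ω₃, ω₅ }
  { ω₁, ω₄, ω₅ }  = { ω₁, ω₄ } ∪ { ω₁, ω₅ }
  { ω₁, ω₂, ω₃, ω₄ }  = { ω₂, ω₃, ω₄ } ∪ { ω₁, ω₂, ω₄ }
  { ω₂, ω₃, ω₄, ω₅ }  = { ω₂, ω₃, ω₄ } ∪ { ω₂, ω₃, ω₅ }
  (now 20)
Step 3 (6 new):
  { ω₁ }  = complement { ω₂, ω₃, ω₄, ω₅ }
  { ω₅ }  = complement { ω₁, ω₂, ω₃, ω₄ }
  { ω₂, ω₃ }  = complement { ω₁, ω₄, ω₅ }
  { ω₂, ω₄ }  = complement { ω₁, ω₃, ω₅ }
  { ω₁, ω₃, ω₄ }  = { ω₃, ω₄ } ∪ { ω₁, ω₄ }
  { ω₃, ω₄, ω₅ }  = { ω₃, ω₄ } ∪ { ω₃, ω₅ }
  (now 26)
Step 4 adds 6:
  { ω₁, ω₂ }  = complement { ω₃, ω₄, ω₅ }
  { ω₁, ω₃ }  = { ω₃ } ∪ { ω₁ }
  { ω₂, ω₅ }  = complement { ω₁, ω₃, ω₄ }
  { ω₄, ω₅ }  = { ω₅ } ∪ { ω₄ }
  { ω₁, ω₂, ω₃ }  = { ω₂, ω₃ } ∪ { ω₁ }
  { ω₂, ω₄, ω₅ }  = { ω₅ } ∪ { ω₂, ω₄ }
  (now 32)
Step 5: no new sets; the family is a σ-algebra.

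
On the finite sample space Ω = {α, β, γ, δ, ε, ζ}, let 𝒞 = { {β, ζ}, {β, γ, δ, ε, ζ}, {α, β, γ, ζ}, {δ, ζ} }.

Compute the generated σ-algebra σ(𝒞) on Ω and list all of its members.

Start: 𝒞 ∪ {∅, Ω} = { ∅, {β, ζ}, {δ, ζ}, {α, β, γ, ζ}, {β, γ, δ, ε, ζ}, Ω }.
Round 1: 6 new —
  {α}  = Ω∖{β, γ, δ, ε, ζ}
  {δ, ε}  = Ω∖{α, β, γ, ζ}
  {β, δ, ζ}  = {β, ζ} ∪ {δ, ζ}
  {α, β, γ, ε}  = Ω∖{δ, ζ}
  {α, γ, δ, ε}  = Ω∖{β, ζ}
  {α, β, γ, δ, ζ}  = {δ, ζ} ∪ {α, β, γ, ζ}
Round 2 (11 new):
  {ε}  = Ω∖{α, β, γ, δ, ζ}
  {α, β, ζ}  = {β, ζ} ∪ {α}
  {α, γ, ε}  = Ω∖{β, δ, ζ}
  {α, δ, ε}  = {δ, ε} ∪ {α}
  {α, δ, ζ}  = {δ, ζ} ∪ {α}
  {δ, ε, ζ}  = {δ, ε} ∪ {δ, ζ}
  {α, β, δ, ζ}  = {β, δ, ζ} ∪ {α}
  {β, δ, ε, ζ}  = {β, δ, ζ} ∪ {δ, ε}
  {α, β, γ, δ, ε}  = {δ, ε} ∪ {α, β, γ, ε}
  {α, β, γ, ε, ζ}  = {β, ζ} ∪ {α, β, γ, ε}
  {α, γ, δ, ε, ζ}  = {α, γ, δ, ε} ∪ {δ, ζ}
Round 3: +14 →
  {β}  = Ω∖{α, γ, δ, ε, ζ}
  {δ}  = Ω∖{α, β, γ, ε, ζ}
  {ζ}  = Ω∖{α, β, γ, δ, ε}
  {α, γ}  = Ω∖{β, δ, ε, ζ}
  {α, ε}  = {ε} ∪ {α}
  {γ, ε}  = Ω∖{α, β, δ, ζ}
  {α, β, γ}  = Ω∖{δ, ε, ζ}
  {β, γ, ε}  = Ω∖{α, δ, ζ}
  {β, γ, ζ}  = Ω∖{α, δ, ε}
  {β, ε, ζ}  = {β, ζ} ∪ {ε}
  {γ, δ, ε}  = Ω∖{α, β, ζ}
  {α, β, ε, ζ}  = {ε} ∪ {α, β, ζ}
  {α, δ, ε, ζ}  = {α, δ, ζ} ∪ {δ, ε}
  {α, β, δ, ε, ζ}  = {β, δ, ζ} ∪ {α, δ, ε}
Round 4 adds 23:
  {γ}  = Ω∖{α, β, δ, ε, ζ}
  {α, β}  = {α} ∪ {β}
  {α, δ}  = {α} ∪ {δ}
  {α, ζ}  = {α} ∪ {ζ}
  {β, γ}  = Ω∖{α, δ, ε, ζ}
  {β, δ}  = {β} ∪ {δ}
  {β, ε}  = {β} ∪ {ε}
  {γ, δ}  = Ω∖{α, β, ε, ζ}
  {ε, ζ}  = {ζ} ∪ {ε}
  {α, β, ε}  = {β} ∪ {α, ε}
  {α, γ, δ}  = Ω∖{β, ε, ζ}
  {α, γ, ζ}  = {ζ} ∪ {α, γ}
  {α, ε, ζ}  = {ζ} ∪ {α, ε}
  {β, δ, ε}  = {β} ∪ {δ, ε}
  {γ, ε, ζ}  = {ζ} ∪ {γ, ε}
  {α, β, γ, δ}  = {α, β, γ} ∪ {δ}
  {α, β, δ, ε}  = {α, δ, ε} ∪ {β}
  {α, γ, δ, ζ}  = {α, δ, ζ} ∪ {α, γ}
  {α, γ, ε, ζ}  = {α, γ, ε} ∪ {ζ}
  {β, γ, δ, ε}  = {γ, δ, ε} ∪ {β}
  {β, γ, δ, ζ}  = Ω∖{α, ε}
  {β, γ, ε, ζ}  = {β, γ, ζ} ∪ {β, ε, ζ}
  {γ, δ, ε, ζ}  = {γ, δ, ε} ∪ {ζ}
Round 5: 4 new —
  {γ, ζ}  = Ω∖{α, β, δ, ε}
  {α, β, δ}  = Ω∖{γ, ε, ζ}
  {β, γ, δ}  = Ω∖{α, ε, ζ}
  {γ, δ, ζ}  = Ω∖{α, β, ε}
Round 6 adds nothing — fixpoint reached.

|σ(𝒞)| = 64.  σ(𝒞) = { ∅, {α}, {β}, {γ}, {δ}, {ε}, {ζ}, {α, β}, {α, γ}, {α, δ}, {α, ε}, {α, ζ}, {β, γ}, {β, δ}, {β, ε}, {β, ζ}, {γ, δ}, {γ, ε}, {γ, ζ}, {δ, ε}, {δ, ζ}, {ε, ζ}, {α, β, γ}, {α, β, δ}, {α, β, ε}, {α, β, ζ}, {α, γ, δ}, {α, γ, ε}, {α, γ, ζ}, {α, δ, ε}, {α, δ, ζ}, {α, ε, ζ}, {β, γ, δ}, {β, γ, ε}, {β, γ, ζ}, {β, δ, ε}, {β, δ, ζ}, {β, ε, ζ}, {γ, δ, ε}, {γ, δ, ζ}, {γ, ε, ζ}, {δ, ε, ζ}, {α, β, γ, δ}, {α, β, γ, ε}, {α, β, γ, ζ}, {α, β, δ, ε}, {α, β, δ, ζ}, {α, β, ε, ζ}, {α, γ, δ, ε}, {α, γ, δ, ζ}, {α, γ, ε, ζ}, {α, δ, ε, ζ}, {β, γ, δ, ε}, {β, γ, δ, ζ}, {β, γ, ε, ζ}, {β, δ, ε, ζ}, {γ, δ, ε, ζ}, {α, β, γ, δ, ε}, {α, β, γ, δ, ζ}, {α, β, γ, ε, ζ}, {α, β, δ, ε, ζ}, {α, γ, δ, ε, ζ}, {β, γ, δ, ε, ζ}, Ω }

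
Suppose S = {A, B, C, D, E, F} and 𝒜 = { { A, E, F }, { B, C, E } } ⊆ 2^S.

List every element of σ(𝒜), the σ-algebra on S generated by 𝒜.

Start: 𝒜 ∪ {∅, S} = { {}, { A, E, F }, { B, C, E }, S }.
Iteration 1. New:
  { A, D, F }  = S∖{ B, C, E }
  { B, C, D }  = S∖{ A, E, F }
  { A, B, C, E, F }  = { A, E, F } ∪ { B, C, E }
  (now 7)
Iteration 2. New:
  { D }  = S∖{ A, B, C, E, F }
  { A, D, E, F }  = { A, E, F } ∪ { A, D, F }
  { B, C, D, E }  = { B, C, E } ∪ { B, C, D }
  { A, B, C, D, F }  = { B, C, D } ∪ { A, D, F }
  (now 11)
Iteration 3 adds 3:
  { E }  = S∖{ A, B, C, D, F }
  { A, F }  = S∖{ B, C, D, E }
  { B, C }  = S∖{ A, D, E, F }
  (now 14)
Iteration 4: 2 new —
  { D, E }  = { D } ∪ { E }
  { A, B, C, F }  = { B, C } ∪ { A, F }
  (now 16)
Iteration 5: closed — nothing new.

Therefore σ(𝒜) = { {}, { D }, { E }, { A, F }, { B, C }, { D, E }, { A, D, F }, { A, E, F }, { B, C, D }, { B, C, E }, { A, B, C, F }, { A, D, E, F }, { B, C, D, E }, { A, B, C, D, F }, { A, B, C, E, F }, S } (|σ(𝒜)| = 16).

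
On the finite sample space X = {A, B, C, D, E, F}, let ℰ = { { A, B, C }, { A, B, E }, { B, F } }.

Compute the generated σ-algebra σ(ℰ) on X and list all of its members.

σ(ℰ) = { {  }, { A }, { B }, { C }, { D }, { E }, { F }, { A, B }, { A, C }, { A, D }, { A, E }, { A, F }, { B, C }, { B, D }, { B, E }, { B, F }, { C, D }, { C, E }, { C, F }, { D, E }, { D, F }, { E, F }, { A, B, C }, { A, B, D }, { A, B, E }, { A, B, F }, { A, C, D }, { A, C, E }, { A, C, F }, { A, D, E }, { A, D, F }, { A, E, F }, { B, C, D }, { B, C, E }, { B, C, F }, { B, D, E }, { B, D, F }, { B, E, F }, { C, D, E }, { C, D, F }, { C, E, F }, { D, E, F }, { A, B, C, D }, { A, B, C, E }, { A, B, C, F }, { A, B, D, E }, { A, B, D, F }, { A, B, E, F }, { A, C, D, E }, { A, C, D, F }, { A, C, E, F }, { A, D, E, F }, { B, C, D, E }, { B, C, D, F }, { B, C, E, F }, { B, D, E, F }, { C, D, E, F }, { A, B, C, D, E }, { A, B, C, D, F }, { A, B, C, E, F }, { A, B, D, E, F }, { A, C, D, E, F }, { B, C, D, E, F }, X }

Working:
Take S₀ = ℰ ∪ {∅, X} = { {  }, { B, F }, { A, B, C }, { A, B, E }, X }.
Iteration 1 (6 new):
  { C, D, F }  = complement { A, B, E }
  { D, E, F }  = complement { A, B, C }
  { A, B, C, E }  = { A, B, E } ∪ { A, B, C }
  { A, B, C, F }  = { A, B, C } ∪ { B, F }
  { A, B, E, F }  = { A, B, E } ∪ { B, F }
  { A, C, D, E }  = complement { B, F }
  — 11 sets.
Iteration 2: +11 →
  { C, D }  = complement { A, B, E, F }
  { D, E }  = complement { A, B, C, F }
  { D, F }  = complement { A, B, C, E }
  { B, C, D, F }  = { B, F } ∪ { C, D, F }
  { B, D, E, F }  = { B, F } ∪ { D, E, F }
  { C, D, E, F }  = { C, D, F } ∪ { D, E, F }
  { A, B, C, D, E }  = { A, B, C } ∪ { A, C, D, E }
  { A, B, C, D, F }  = { A, B, C } ∪ { C, D, F }
  { A, B, C, E, F }  = { A, B, C } ∪ { A, B, E, F }
  { A, B, D, E, F }  = { A, B, E } ∪ { D, E, F }
  { A, C, D, E, F }  = { A, C, D, E } ∪ { C, D, F }
  — 22 sets.
Iteration 3: 13 new —
  { B }  = complement { A, C, D, E, F }
  { C }  = complement { A, B, D, E, F }
  { D }  = complement { A, B, C, E, F }
  { E }  = complement { A, B, C, D, F }
  { F }  = complement { A, B, C, D, E }
  { A, B }  = complement { C, D, E, F }
  { A, C }  = complement { B, D, E, F }
  { A, E }  = complement { B, C, D, F }
  { B, D, F }  = { D, F } ∪ { B, F }
  { C, D, E }  = { C, D } ∪ { D, E }
  { A, B, C, D }  = { C, D } ∪ { A, B, C }
  { A, B, D, E }  = { D, E } ∪ { A, B, E }
  { B, C, D, E, F }  = { C, D } ∪ { B, D, E, F }
  — 35 sets.
Iteration 4 adds 22:
  { A }  = complement { B, C, D, E, F }
  { B, C }  = { B } ∪ { C }
  { B, D }  = { B } ∪ { D }
  { B, E }  = { B } ∪ { E }
  { C, E }  = { E } ∪ { C }
  { C, F }  = complement { A, B, D, E }
  { E, F }  = complement { A, B, C, D }
  { A, B, D }  = { A, B } ∪ { D }
  { A, B, F }  = complement { C, D, E }
  { A, C, D }  = { C, D } ∪ { A, C }
  { A, C, E }  = complement { B, D, F }
  { A, C, F }  = { F } ∪ { A, C }
  { A, D, E }  = { D, E } ∪ { A, E }
  { A, E, F }  = { F } ∪ { A, E }
  { B, C, D }  = { C, D } ∪ { B }
  { B, C, F }  = { B, F } ∪ { C }
  { B, D, E }  = { B } ∪ { D, E }
  { B, E, F }  = { B, F } ∪ { E }
  { A, B, D, F }  = { B, D, F } ∪ { A, B }
  { A, C, D, F }  = { A, C } ∪ { C, D, F }
  { A, D, E, F }  = { A, E } ∪ { D, F }
  { B, C, D, E }  = { C, D, E } ∪ { B }
  — 57 sets.
Iteration 5 (7 new):
  { A, D }  = { D } ∪ { A }
  { A, F }  = complement { B, C, D, E }
  { A, D, F }  = { D, F } ∪ { A }
  { B, C, E }  = { B, E } ∪ { C, E }
  { C, E, F }  = complement { A, B, D }
  { A, C, E, F }  = complement { B, D }
  { B, C, E, F }  = { B, E } ∪ { B, C, F }
  — 64 sets.
Iteration 6: already closed under ᶜ and ∪.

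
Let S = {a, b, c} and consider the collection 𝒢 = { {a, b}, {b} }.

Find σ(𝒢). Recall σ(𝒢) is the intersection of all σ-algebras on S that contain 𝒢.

Take S₀ = 𝒢 ∪ {∅, S} = { ∅, {b}, {a, b}, S }.
Iteration 1: 2 new —
  {c}  = complement {a, b}
  {a, c}  = complement {b}
  — 6 sets.
Iteration 2 adds 1:
  {b, c}  = {c} ∪ {b}
  — 7 sets.
Iteration 3 (1 new):
  {a}  = complement {b, c}
  — 8 sets.
Iteration 4 adds nothing — fixpoint reached.

Hence σ(𝒢) has 8 members: { ∅, {a}, {b}, {c}, {a, b}, {a, c}, {b, c}, S }.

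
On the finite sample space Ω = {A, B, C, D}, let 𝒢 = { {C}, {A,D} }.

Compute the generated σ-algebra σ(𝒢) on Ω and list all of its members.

Answer: σ(𝒢) = { {}, {B}, {C}, {A,D}, {B,C}, {A,B,D}, {A,C,D}, Ω }

Trace:
Seed the family with 𝒢 together with ∅ and Ω: { {}, {C}, {A,D}, Ω }.
Round 1: +3 →
  {B,C}  = ᶜ of {A,D}
  {A,B,D}  = ᶜ of {C}
  {A,C,D}  = {C} ∪ {A,D}
  (now 7)
Round 2: +1 →
  {B}  = ᶜ of {A,C,D}
  (now 8)
Round 3: closed — nothing new.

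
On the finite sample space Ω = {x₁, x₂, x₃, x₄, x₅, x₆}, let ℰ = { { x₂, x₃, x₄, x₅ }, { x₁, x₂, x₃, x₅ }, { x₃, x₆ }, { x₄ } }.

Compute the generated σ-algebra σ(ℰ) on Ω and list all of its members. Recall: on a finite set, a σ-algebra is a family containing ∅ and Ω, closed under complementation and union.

Answer: σ(ℰ) = { ∅, { x₁ }, { x₃ }, { x₄ }, { x₆ }, { x₁, x₃ }, { x₁, x₄ }, { x₁, x₆ }, { x₂, x₅ }, { x₃, x₄ }, { x₃, x₆ }, { x₄, x₆ }, { x₁, x₂, x₅ }, { x₁, x₃, x₄ }, { x₁, x₃, x₆ }, { x₁, x₄, x₆ }, { x₂, x₃, x₅ }, { x₂, x₄, x₅ }, { x₂, x₅, x₆ }, { x₃, x₄, x₆ }, { x₁, x₂, x₃, x₅ }, { x₁, x₂, x₄, x₅ }, { x₁, x₂, x₅, x₆ }, { x₁, x₃, x₄, x₆ }, { x₂, x₃, x₄, x₅ }, { x₂, x₃, x₅, x₆ }, { x₂, x₄, x₅, x₆ }, { x₁, x₂, x₃, x₄, x₅ }, { x₁, x₂, x₃, x₅, x₆ }, { x₁, x₂, x₄, x₅, x₆ }, { x₂, x₃, x₄, x₅, x₆ }, Ω }

Trace:
Take S₀ = ℰ ∪ {∅, Ω} = { ∅, { x₄ }, { x₃, x₆ }, { x₁, x₂, x₃, x₅ }, { x₂, x₃, x₄, x₅ }, Ω }.
Step 1 (7 new):
  { x₁, x₆ }  = complement { x₂, x₃, x₄, x₅ }
  { x₄, x₆ }  = complement { x₁, x₂, x₃, x₅ }
  { x₃, x₄, x₆ }  = { x₃, x₆ } ∪ { x₄ }
  { x₁, x₂, x₄, x₅ }  = complement { x₃, x₆ }
  { x₁, x₂, x₃, x₄, x₅ }  = { x₄ } ∪ { x₁, x₂, x₃, x₅ }
  { x₁, x₂, x₃, x₅, x₆ }  = complement { x₄ }
  { x₂, x₃, x₄, x₅, x₆ }  = { x₃, x₆ } ∪ { x₂, x₃, x₄, x₅ }
  — 13 sets.
Step 2 adds 7:
  { x₁ }  = complement { x₂, x₃, x₄, x₅, x₆ }
  { x₆ }  = complement { x₁, x₂, x₃, x₄, x₅ }
  { x₁, x₂, x₅ }  = complement { x₃, x₄, x₆ }
  { x₁, x₃, x₆ }  = { x₁, x₆ } ∪ { x₃, x₆ }
  { x₁, x₄, x₆ }  = { x₁, x₆ } ∪ { x₄ }
  { x₁, x₃, x₄, x₆ }  = { x₁, x₆ } ∪ { x₃, x₄, x₆ }
  { x₁, x₂, x₄, x₅, x₆ }  = { x₁, x₆ } ∪ { x₁, x₂, x₄, x₅ }
  — 20 sets.
Step 3. New:
  { x₃ }  = complement { x₁, x₂, x₄, x₅, x₆ }
  { x₁, x₄ }  = { x₄ } ∪ { x₁ }
  { x₂, x₅ }  = complement { x₁, x₃, x₄, x₆ }
  { x₂, x₃, x₅ }  = complement { x₁, x₄, x₆ }
  { x₂, x₄, x₅ }  = complement { x₁, x₃, x₆ }
  { x₁, x₂, x₅, x₆ }  = { x₁, x₆ } ∪ { x₁, x₂, x₅ }
  — 26 sets.
Step 4 (6 new):
  { x₁, x₃ }  = { x₁ } ∪ { x₃ }
  { x₃, x₄ }  = complement { x₁, x₂, x₅, x₆ }
  { x₁, x₃, x₄ }  = { x₃ } ∪ { x₁, x₄ }
  { x₂, x₅, x₆ }  = { x₂, x₅ } ∪ { x₆ }
  { x₂, x₃, x₅, x₆ }  = complement { x₁, x₄ }
  { x₂, x₄, x₅, x₆ }  = { x₂, x₅ } ∪ { x₄, x₆ }
  — 32 sets.
After Step 5 the family is unchanged; done.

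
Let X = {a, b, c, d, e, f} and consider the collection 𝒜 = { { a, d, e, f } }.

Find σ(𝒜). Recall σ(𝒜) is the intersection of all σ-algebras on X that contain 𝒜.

Start: 𝒜 ∪ {∅, X} = { {  }, { a, d, e, f }, X }.
Step 1. New:
  { b, c }  = { a, d, e, f }ᶜ
Step 2: closed — nothing new.

σ(𝒜) = { {  }, { b, c }, { a, d, e, f }, X }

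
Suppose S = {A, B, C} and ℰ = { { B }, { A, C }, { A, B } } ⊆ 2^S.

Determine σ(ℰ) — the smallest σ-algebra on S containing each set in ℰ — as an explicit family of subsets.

|σ(ℰ)| = 8.  σ(ℰ) = { {}, { A }, { B }, { C }, { A, B }, { A, C }, { B, C }, S }

Derivation:
Seed the family with ℰ together with ∅ and S: { {}, { B }, { A, B }, { A, C }, S }.
Iteration 1 adds 1:
  { C }  = { A, B }ᶜ
  [6 total]
Iteration 2 (1 new):
  { B, C }  = { C } ∪ { B }
  [7 total]
Iteration 3 adds 1:
  { A }  = { B, C }ᶜ
  [8 total]
After Iteration 4 the family is unchanged; done.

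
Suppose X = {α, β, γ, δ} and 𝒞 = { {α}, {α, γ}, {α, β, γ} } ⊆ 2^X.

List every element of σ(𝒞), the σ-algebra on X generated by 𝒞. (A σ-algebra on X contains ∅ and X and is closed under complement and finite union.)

Seed the family with 𝒞 together with ∅ and X: { {}, {α}, {α, γ}, {α, β, γ}, X }.
Pass 1. New:
  {δ}  = X∖{α, β, γ}
  {β, δ}  = X∖{α, γ}
  {β, γ, δ}  = X∖{α}
  [8 total]
Pass 2. New:
  {α, δ}  = {δ} ∪ {α}
  {α, β, δ}  = {β, δ} ∪ {α}
  {α, γ, δ}  = {δ} ∪ {α, γ}
  [11 total]
Pass 3 adds 3:
  {β}  = X∖{α, γ, δ}
  {γ}  = X∖{α, β, δ}
  {β, γ}  = X∖{α, δ}
  [14 total]
Pass 4: +2 →
  {α, β}  = {β} ∪ {α}
  {γ, δ}  = {γ} ∪ {δ}
  [16 total]
Pass 5: stable.

|σ(𝒞)| = 16.  σ(𝒞) = { {}, {α}, {β}, {γ}, {δ}, {α, β}, {α, γ}, {α, δ}, {β, γ}, {β, δ}, {γ, δ}, {α, β, γ}, {α, β, δ}, {α, γ, δ}, {β, γ, δ}, X }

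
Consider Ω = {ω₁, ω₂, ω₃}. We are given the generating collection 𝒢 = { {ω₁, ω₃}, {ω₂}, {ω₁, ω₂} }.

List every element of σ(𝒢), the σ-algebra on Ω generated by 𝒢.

Take S₀ = 𝒢 ∪ {∅, Ω} = { {}, {ω₂}, {ω₁, ω₂}, {ω₁, ω₃}, Ω }.
Step 1 (1 new):
  {ω₃}  = Ω∖{ω₁, ω₂}
  (now 6)
Step 2 (1 new):
  {ω₂, ω₃}  = {ω₃} ∪ {ω₂}
  (now 7)
Step 3: +1 →
  {ω₁}  = Ω∖{ω₂, ω₃}
  (now 8)
Step 4: no new sets; the family is a σ-algebra.

Therefore σ(𝒢) = { {}, {ω₁}, {ω₂}, {ω₃}, {ω₁, ω₂}, {ω₁, ω₃}, {ω₂, ω₃}, Ω } (|σ(𝒢)| = 8).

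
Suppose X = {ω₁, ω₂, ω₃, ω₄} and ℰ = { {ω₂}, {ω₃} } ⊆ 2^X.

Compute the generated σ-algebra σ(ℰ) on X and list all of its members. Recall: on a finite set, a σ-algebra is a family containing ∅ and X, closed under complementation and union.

Take S₀ = ℰ ∪ {∅, X} = { {}, {ω₂}, {ω₃}, X }.
Step 1 adds 3:
  {ω₂, ω₃}  = {ω₃} ∪ {ω₂}
  {ω₁, ω₂, ω₄}  = ᶜ of {ω₃}
  {ω₁, ω₃, ω₄}  = ᶜ of {ω₂}
  — 7 sets.
Step 2: 1 new —
  {ω₁, ω₄}  = ᶜ of {ω₂, ω₃}
  — 8 sets.
Step 3: closed — nothing new.

Therefore σ(ℰ) = { {}, {ω₂}, {ω₃}, {ω₁, ω₄}, {ω₂, ω₃}, {ω₁, ω₂, ω₄}, {ω₁, ω₃, ω₄}, X } (|σ(ℰ)| = 8).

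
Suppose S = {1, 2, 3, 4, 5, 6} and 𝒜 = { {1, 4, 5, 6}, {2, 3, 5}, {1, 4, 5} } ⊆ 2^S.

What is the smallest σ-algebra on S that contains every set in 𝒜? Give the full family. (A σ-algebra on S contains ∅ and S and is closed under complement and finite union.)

Initial family (5 sets): { ∅, {1, 4, 5}, {2, 3, 5}, {1, 4, 5, 6}, S }.
Step 1: +4 →
  {2, 3}  = S∖{1, 4, 5, 6}
  {1, 4, 6}  = S∖{2, 3, 5}
  {2, 3, 6}  = S∖{1, 4, 5}
  {1, 2, 3, 4, 5}  = {1, 4, 5} ∪ {2, 3, 5}
Step 2. New:
  {6}  = S∖{1, 2, 3, 4, 5}
  {2, 3, 5, 6}  = {2, 3, 6} ∪ {2, 3, 5}
  {1, 2, 3, 4, 6}  = {2, 3, 6} ∪ {1, 4, 6}
Step 3 adds 2:
  {5}  = S∖{1, 2, 3, 4, 6}
  {1, 4}  = S∖{2, 3, 5, 6}
Step 4. New:
  {5, 6}  = {5} ∪ {6}
  {1, 2, 3, 4}  = {2, 3} ∪ {1, 4}
After Step 5 the family is unchanged; done.

|σ(𝒜)| = 16.  σ(𝒜) = { ∅, {5}, {6}, {1, 4}, {2, 3}, {5, 6}, {1, 4, 5}, {1, 4, 6}, {2, 3, 5}, {2, 3, 6}, {1, 2, 3, 4}, {1, 4, 5, 6}, {2, 3, 5, 6}, {1, 2, 3, 4, 5}, {1, 2, 3, 4, 6}, S }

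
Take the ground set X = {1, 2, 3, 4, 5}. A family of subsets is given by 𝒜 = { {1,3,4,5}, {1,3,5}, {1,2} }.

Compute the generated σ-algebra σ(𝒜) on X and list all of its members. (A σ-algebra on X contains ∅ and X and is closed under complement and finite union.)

σ(𝒜) = { ∅, {1}, {2}, {4}, {1,2}, {1,4}, {2,4}, {3,5}, {1,2,4}, {1,3,5}, {2,3,5}, {3,4,5}, {1,2,3,5}, {1,3,4,5}, {2,3,4,5}, X }

Derivation:
Begin from { ∅, {1,2}, {1,3,5}, {1,3,4,5}, X } (that is, 𝒜 plus ∅ and X).
Step 1: 4 new —
  {2}  = complement {1,3,4,5}
  {2,4}  = complement {1,3,5}
  {3,4,5}  = complement {1,2}
  {1,2,3,5}  = {1,2} ∪ {1,3,5}
  |family| = 9
Step 2 adds 3:
  {4}  = complement {1,2,3,5}
  {1,2,4}  = {1,2} ∪ {2,4}
  {2,3,4,5}  = {3,4,5} ∪ {2}
  |family| = 12
Step 3: +2 →
  {1}  = complement {2,3,4,5}
  {3,5}  = complement {1,2,4}
  |family| = 14
Step 4 adds 2:
  {1,4}  = {4} ∪ {1}
  {2,3,5}  = {2} ∪ {3,5}
  |family| = 16
Step 5: no new sets; the family is a σ-algebra.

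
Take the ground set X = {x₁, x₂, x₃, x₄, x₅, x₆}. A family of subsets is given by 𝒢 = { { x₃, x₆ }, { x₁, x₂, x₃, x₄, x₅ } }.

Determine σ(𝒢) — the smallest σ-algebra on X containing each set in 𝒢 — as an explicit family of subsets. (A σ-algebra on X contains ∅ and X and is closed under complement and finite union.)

σ(𝒢) (8 sets): { {  }, { x₃ }, { x₆ }, { x₃, x₆ }, { x₁, x₂, x₄, x₅ }, { x₁, x₂, x₃, x₄, x₅ }, { x₁, x₂, x₄, x₅, x₆ }, X }

Derivation:
Start: 𝒢 ∪ {∅, X} = { {  }, { x₃, x₆ }, { x₁, x₂, x₃, x₄, x₅ }, X }.
Iteration 1: +2 →
  { x₆ }  = ᶜ of { x₁, x₂, x₃, x₄, x₅ }
  { x₁, x₂, x₄, x₅ }  = ᶜ of { x₃, x₆ }
  |family| = 6
Iteration 2 adds 1:
  { x₁, x₂, x₄, x₅, x₆ }  = { x₁, x₂, x₄, x₅ } ∪ { x₆ }
  |family| = 7
Iteration 3 adds 1:
  { x₃ }  = ᶜ of { x₁, x₂, x₄, x₅, x₆ }
  |family| = 8
Iteration 4 adds nothing — fixpoint reached.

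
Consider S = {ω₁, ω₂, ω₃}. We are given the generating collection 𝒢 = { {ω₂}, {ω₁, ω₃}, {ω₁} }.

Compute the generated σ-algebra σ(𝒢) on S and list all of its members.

Seed the family with 𝒢 together with ∅ and S: { {}, {ω₁}, {ω₂}, {ω₁, ω₃}, S }.
Iteration 1: 2 new —
  {ω₁, ω₂}  = {ω₂} ∪ {ω₁}
  {ω₂, ω₃}  = complement {ω₁}
Iteration 2. New:
  {ω₃}  = complement {ω₁, ω₂}
Iteration 3: closed — nothing new.

σ(𝒢) = { {}, {ω₁}, {ω₂}, {ω₃}, {ω₁, ω₂}, {ω₁, ω₃}, {ω₂, ω₃}, S }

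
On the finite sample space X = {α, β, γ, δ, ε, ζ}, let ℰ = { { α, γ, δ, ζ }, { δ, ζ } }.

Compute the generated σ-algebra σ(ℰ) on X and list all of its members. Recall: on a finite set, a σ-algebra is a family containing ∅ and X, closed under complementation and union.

Answer: σ(ℰ) = { {  }, { α, γ }, { β, ε }, { δ, ζ }, { α, β, γ, ε }, { α, γ, δ, ζ }, { β, δ, ε, ζ }, X }

Check:
Take S₀ = ℰ ∪ {∅, X} = { {  }, { δ, ζ }, { α, γ, δ, ζ }, X }.
Iteration 1: +2 →
  { β, ε }  = ᶜ of { α, γ, δ, ζ }
  { α, β, γ, ε }  = ᶜ of { δ, ζ }
  — 6 sets.
Iteration 2: 1 new —
  { β, δ, ε, ζ }  = { β, ε } ∪ { δ, ζ }
  — 7 sets.
Iteration 3: 1 new —
  { α, γ }  = ᶜ of { β, δ, ε, ζ }
  — 8 sets.
After Iteration 4 the family is unchanged; done.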